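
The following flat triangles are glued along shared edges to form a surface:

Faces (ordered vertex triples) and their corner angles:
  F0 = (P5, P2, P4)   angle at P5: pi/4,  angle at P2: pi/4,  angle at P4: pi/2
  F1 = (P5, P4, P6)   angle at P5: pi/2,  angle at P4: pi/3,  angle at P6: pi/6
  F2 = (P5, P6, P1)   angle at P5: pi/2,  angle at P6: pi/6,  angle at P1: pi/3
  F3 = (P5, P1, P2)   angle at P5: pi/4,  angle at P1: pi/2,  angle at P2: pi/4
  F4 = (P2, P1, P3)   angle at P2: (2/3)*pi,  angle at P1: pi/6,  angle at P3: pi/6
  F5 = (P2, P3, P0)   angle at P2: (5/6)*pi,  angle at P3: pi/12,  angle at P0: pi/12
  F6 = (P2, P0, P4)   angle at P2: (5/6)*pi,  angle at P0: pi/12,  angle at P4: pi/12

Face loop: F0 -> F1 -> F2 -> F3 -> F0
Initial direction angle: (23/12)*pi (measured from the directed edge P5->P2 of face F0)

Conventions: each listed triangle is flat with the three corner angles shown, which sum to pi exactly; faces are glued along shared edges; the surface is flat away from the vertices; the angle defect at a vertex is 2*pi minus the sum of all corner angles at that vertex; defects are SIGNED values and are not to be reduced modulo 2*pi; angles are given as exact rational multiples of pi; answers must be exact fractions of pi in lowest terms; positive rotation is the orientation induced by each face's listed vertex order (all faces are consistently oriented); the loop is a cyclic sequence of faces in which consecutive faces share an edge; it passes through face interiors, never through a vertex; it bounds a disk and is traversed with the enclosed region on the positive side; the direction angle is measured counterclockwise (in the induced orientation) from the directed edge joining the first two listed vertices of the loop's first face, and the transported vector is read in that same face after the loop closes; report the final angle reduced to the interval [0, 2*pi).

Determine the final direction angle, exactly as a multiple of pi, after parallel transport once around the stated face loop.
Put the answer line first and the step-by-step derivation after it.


Answer: final direction angle = (5/12)*pi

enclosed vertex P5: corner angles sum to (3/2)*pi, defect = 2*pi - (3/2)*pi = pi/2
by Gauss-Bonnet the loop rotates the vector by the enclosed defect sum (positive orientation, mod 2*pi)
final angle = (23/12)*pi + pi/2 = (5/12)*pi (mod 2*pi)


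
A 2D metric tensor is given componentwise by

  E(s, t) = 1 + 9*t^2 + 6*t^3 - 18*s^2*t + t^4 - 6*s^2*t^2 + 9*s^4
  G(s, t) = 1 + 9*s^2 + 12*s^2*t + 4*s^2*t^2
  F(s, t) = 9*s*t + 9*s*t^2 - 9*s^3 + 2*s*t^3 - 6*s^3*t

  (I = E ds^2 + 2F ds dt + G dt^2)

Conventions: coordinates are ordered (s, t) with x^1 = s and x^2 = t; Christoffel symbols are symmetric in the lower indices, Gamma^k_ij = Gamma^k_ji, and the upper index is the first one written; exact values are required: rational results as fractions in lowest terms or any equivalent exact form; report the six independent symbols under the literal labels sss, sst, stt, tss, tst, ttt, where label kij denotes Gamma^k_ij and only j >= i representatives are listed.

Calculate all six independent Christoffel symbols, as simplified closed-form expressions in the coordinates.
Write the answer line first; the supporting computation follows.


Answer: Gamma_sss = (18*s^3 - 6*s*t^2 - 18*s*t)/(9*s^4 - 2*s^2*t^2 - 6*s^2*t + 9*s^2 + t^4 + 6*t^3 + 9*t^2 + 1), Gamma_sst = (-6*s^2*t - 9*s^2 + 2*t^3 + 9*t^2 + 9*t)/(9*s^4 - 2*s^2*t^2 - 6*s^2*t + 9*s^2 + t^4 + 6*t^3 + 9*t^2 + 1), Gamma_stt = (-6*s^3 + 2*s*t^2 + 6*s*t)/(9*s^4 - 2*s^2*t^2 - 6*s^2*t + 9*s^2 + t^4 + 6*t^3 + 9*t^2 + 1), Gamma_tss = (-12*s^2*t - 18*s^2)/(9*s^4 - 2*s^2*t^2 - 6*s^2*t + 9*s^2 + t^4 + 6*t^3 + 9*t^2 + 1), Gamma_tst = (4*s*t^2 + 12*s*t + 9*s)/(9*s^4 - 2*s^2*t^2 - 6*s^2*t + 9*s^2 + t^4 + 6*t^3 + 9*t^2 + 1), Gamma_ttt = (4*s^2*t + 6*s^2)/(9*s^4 - 2*s^2*t^2 - 6*s^2*t + 9*s^2 + t^4 + 6*t^3 + 9*t^2 + 1)

E = 1 + 9*t^2 + 6*t^3 - 18*s^2*t + t^4 - 6*s^2*t^2 + 9*s^4; F = 9*s*t + 9*s*t^2 - 9*s^3 + 2*s*t^3 - 6*s^3*t; G = 1 + 9*s^2 + 12*s^2*t + 4*s^2*t^2
Gamma^k_ij = (1/2) g^{kl} (d_i g_jl + d_j g_il - d_l g_ij), with g^inv = (1/(EG-F^2)) [[G, -F], [-F, E]]
first partials: E_s = -36*s*t - 12*s*t^2 + 36*s^3, E_t = 18*t + 18*t^2 - 18*s^2 + 4*t^3 - 12*s^2*t, F_s = 9*t + 9*t^2 - 27*s^2 + 2*t^3 - 18*s^2*t, F_t = 9*s + 18*s*t + 6*s*t^2 - 6*s^3, G_s = 18*s + 24*s*t + 8*s*t^2, G_t = 12*s^2 + 8*s^2*t
D = EG - F^2 = 1 + 9*t^2 + 9*s^2 + 6*t^3 - 6*s^2*t + t^4 - 2*s^2*t^2 + 9*s^4
expanded: Gamma^s_ss = (G E_s - 2F F_s + F E_t)/(2D), Gamma^s_st = (G E_t - F G_s)/(2D), Gamma^s_tt = (2G F_t - G G_s - F G_t)/(2D), Gamma^t_ss = (2E F_s - E E_t - F E_s)/(2D), Gamma^t_st = (E G_s - F E_t)/(2D), Gamma^t_tt = (E G_t - 2F F_t + F G_s)/(2D); substitute and cancel common factors


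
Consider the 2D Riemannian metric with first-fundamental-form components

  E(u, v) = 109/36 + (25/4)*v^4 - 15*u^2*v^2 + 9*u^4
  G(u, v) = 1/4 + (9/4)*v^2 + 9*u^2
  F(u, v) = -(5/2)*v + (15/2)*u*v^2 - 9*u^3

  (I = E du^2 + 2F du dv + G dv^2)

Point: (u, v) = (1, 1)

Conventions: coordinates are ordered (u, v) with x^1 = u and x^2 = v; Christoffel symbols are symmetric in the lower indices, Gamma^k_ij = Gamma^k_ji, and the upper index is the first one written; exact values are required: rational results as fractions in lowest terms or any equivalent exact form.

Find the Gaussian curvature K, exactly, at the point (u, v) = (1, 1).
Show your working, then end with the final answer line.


E = 59/18, F = -4, G = 23/2, EG - F^2 = 781/36 at the point
E_u = 6, E_v = -5, F_u = -39/2, F_v = 25/2, G_u = 18, G_v = 9/2
E_vv = 45, F_uv = 15, G_uu = 18
Evaluate Brioschi's two determinant matrices M1, M2 and divide by (EG - F^2)^2.
M1 = [[-E_vv/2 + F_uv - G_uu/2, E_u/2, F_u - E_v/2], [F_v - G_u/2, E, F], [G_v/2, F, G]] = [[-33/2, 3, -17], [7/2, 59/18, -4], [9/4, -4, 23/2]]; det M1 = -427/3
M2 = [[0, E_v/2, G_u/2], [E_v/2, E, F], [G_u/2, F, G]] = [[0, -5/2, 9], [-5/2, 59/18, -4], [9, -4, 23/2]]; det M2 = -1259/8
det M1 - det M2 = 361/24; K = 361/24 / (781/36)^2 = 19494/609961

Answer: K = 19494/609961


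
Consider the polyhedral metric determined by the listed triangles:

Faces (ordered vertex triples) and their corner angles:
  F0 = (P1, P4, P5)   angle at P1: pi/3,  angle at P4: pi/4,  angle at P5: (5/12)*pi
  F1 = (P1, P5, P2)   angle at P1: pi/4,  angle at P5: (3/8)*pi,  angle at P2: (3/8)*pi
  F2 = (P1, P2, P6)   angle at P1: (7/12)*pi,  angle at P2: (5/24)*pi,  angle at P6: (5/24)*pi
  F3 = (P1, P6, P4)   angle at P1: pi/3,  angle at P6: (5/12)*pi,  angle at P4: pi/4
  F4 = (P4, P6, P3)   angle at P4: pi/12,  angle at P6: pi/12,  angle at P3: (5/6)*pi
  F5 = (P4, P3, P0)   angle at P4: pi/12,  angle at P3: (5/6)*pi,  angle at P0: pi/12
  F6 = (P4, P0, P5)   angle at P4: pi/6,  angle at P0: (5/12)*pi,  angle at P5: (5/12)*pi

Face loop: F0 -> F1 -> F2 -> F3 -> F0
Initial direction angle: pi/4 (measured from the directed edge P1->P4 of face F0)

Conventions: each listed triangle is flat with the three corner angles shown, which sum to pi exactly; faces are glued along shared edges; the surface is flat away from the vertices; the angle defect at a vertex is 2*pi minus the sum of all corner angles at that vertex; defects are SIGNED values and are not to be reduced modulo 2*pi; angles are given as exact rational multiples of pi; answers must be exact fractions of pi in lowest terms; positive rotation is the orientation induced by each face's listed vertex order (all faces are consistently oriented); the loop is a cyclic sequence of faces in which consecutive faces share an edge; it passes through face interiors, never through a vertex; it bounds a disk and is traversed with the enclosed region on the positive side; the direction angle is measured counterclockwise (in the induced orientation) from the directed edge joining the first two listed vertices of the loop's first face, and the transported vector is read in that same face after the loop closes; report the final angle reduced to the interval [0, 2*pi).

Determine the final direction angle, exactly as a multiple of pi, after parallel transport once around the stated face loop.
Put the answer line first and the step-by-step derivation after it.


Answer: final direction angle = (3/4)*pi

enclosed vertex P1: corner angles sum to (3/2)*pi, defect = 2*pi - (3/2)*pi = pi/2
holonomy = initial angle + sum of enclosed defects (mod 2*pi), positive in the induced orientation
final angle = pi/4 + pi/2 = (3/4)*pi (mod 2*pi)


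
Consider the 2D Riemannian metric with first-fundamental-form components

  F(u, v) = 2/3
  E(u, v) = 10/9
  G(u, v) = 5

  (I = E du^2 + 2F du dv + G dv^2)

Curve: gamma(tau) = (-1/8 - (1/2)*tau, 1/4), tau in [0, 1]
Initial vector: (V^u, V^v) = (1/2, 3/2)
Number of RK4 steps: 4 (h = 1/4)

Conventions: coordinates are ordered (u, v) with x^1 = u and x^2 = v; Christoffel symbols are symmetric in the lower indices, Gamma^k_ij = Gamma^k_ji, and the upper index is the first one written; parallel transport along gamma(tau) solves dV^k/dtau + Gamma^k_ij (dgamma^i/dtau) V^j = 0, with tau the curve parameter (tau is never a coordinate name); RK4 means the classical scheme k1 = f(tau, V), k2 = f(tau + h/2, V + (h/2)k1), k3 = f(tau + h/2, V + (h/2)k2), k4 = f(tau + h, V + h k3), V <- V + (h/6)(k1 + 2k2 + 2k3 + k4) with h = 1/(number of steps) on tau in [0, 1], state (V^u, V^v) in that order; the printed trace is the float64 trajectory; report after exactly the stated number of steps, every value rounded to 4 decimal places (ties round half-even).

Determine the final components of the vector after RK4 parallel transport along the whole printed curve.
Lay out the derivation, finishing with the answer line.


gamma'(tau) = (-1/2, 0); f(tau, V)^k = -Gamma^k_ij(gamma(tau)) gamma'^i(tau) V^j; h = 1/4; intermediate values shown to 6 dp
curve data and Christoffel symbols at the stage parameters:
  tau = 0.000000: gamma = (-0.125000, 0.250000), gamma' = (-0.500000, 0.000000); Gamma_uuu = 0.000000, Gamma_uuv = 0.000000, Gamma_uvv = 0.000000, Gamma_vuu = 0.000000, Gamma_vuv = 0.000000, Gamma_vvv = 0.000000
  tau = 0.125000: gamma = (-0.187500, 0.250000), gamma' = (-0.500000, 0.000000); Gamma_uuu = 0.000000, Gamma_uuv = 0.000000, Gamma_uvv = 0.000000, Gamma_vuu = 0.000000, Gamma_vuv = 0.000000, Gamma_vvv = 0.000000
  tau = 0.250000: gamma = (-0.250000, 0.250000), gamma' = (-0.500000, 0.000000); Gamma_uuu = 0.000000, Gamma_uuv = 0.000000, Gamma_uvv = 0.000000, Gamma_vuu = 0.000000, Gamma_vuv = 0.000000, Gamma_vvv = 0.000000
  tau = 0.375000: gamma = (-0.312500, 0.250000), gamma' = (-0.500000, 0.000000); Gamma_uuu = 0.000000, Gamma_uuv = 0.000000, Gamma_uvv = 0.000000, Gamma_vuu = 0.000000, Gamma_vuv = 0.000000, Gamma_vvv = 0.000000
  tau = 0.500000: gamma = (-0.375000, 0.250000), gamma' = (-0.500000, 0.000000); Gamma_uuu = 0.000000, Gamma_uuv = 0.000000, Gamma_uvv = 0.000000, Gamma_vuu = 0.000000, Gamma_vuv = 0.000000, Gamma_vvv = 0.000000
  tau = 0.625000: gamma = (-0.437500, 0.250000), gamma' = (-0.500000, 0.000000); Gamma_uuu = 0.000000, Gamma_uuv = 0.000000, Gamma_uvv = 0.000000, Gamma_vuu = 0.000000, Gamma_vuv = 0.000000, Gamma_vvv = 0.000000
  tau = 0.750000: gamma = (-0.500000, 0.250000), gamma' = (-0.500000, 0.000000); Gamma_uuu = 0.000000, Gamma_uuv = 0.000000, Gamma_uvv = 0.000000, Gamma_vuu = 0.000000, Gamma_vuv = 0.000000, Gamma_vvv = 0.000000
  tau = 0.875000: gamma = (-0.562500, 0.250000), gamma' = (-0.500000, 0.000000); Gamma_uuu = 0.000000, Gamma_uuv = 0.000000, Gamma_uvv = 0.000000, Gamma_vuu = 0.000000, Gamma_vuv = 0.000000, Gamma_vvv = 0.000000
  tau = 1.000000: gamma = (-0.625000, 0.250000), gamma' = (-0.500000, 0.000000); Gamma_uuu = 0.000000, Gamma_uuv = 0.000000, Gamma_uvv = 0.000000, Gamma_vuu = 0.000000, Gamma_vuv = 0.000000, Gamma_vvv = 0.000000
step 0: V^u = 0.5000, V^v = 1.5000
step 1: k1 = (0.000000, 0.000000), k2 = (0.000000, 0.000000), k3 = (0.000000, 0.000000), k4 = (0.000000, 0.000000); V <- V + (h/6)(k1 + 2k2 + 2k3 + k4): V^u = 0.5000, V^v = 1.5000
step 2: k1 = (0.000000, 0.000000), k2 = (0.000000, 0.000000), k3 = (0.000000, 0.000000), k4 = (0.000000, 0.000000); V <- V + (h/6)(k1 + 2k2 + 2k3 + k4): V^u = 0.5000, V^v = 1.5000
step 3: k1 = (0.000000, 0.000000), k2 = (0.000000, 0.000000), k3 = (0.000000, 0.000000), k4 = (0.000000, 0.000000); V <- V + (h/6)(k1 + 2k2 + 2k3 + k4): V^u = 0.5000, V^v = 1.5000
step 4: k1 = (0.000000, 0.000000), k2 = (0.000000, 0.000000), k3 = (0.000000, 0.000000), k4 = (0.000000, 0.000000); V <- V + (h/6)(k1 + 2k2 + 2k3 + k4): V^u = 0.5000, V^v = 1.5000

Answer: V^u = 0.5000, V^v = 1.5000


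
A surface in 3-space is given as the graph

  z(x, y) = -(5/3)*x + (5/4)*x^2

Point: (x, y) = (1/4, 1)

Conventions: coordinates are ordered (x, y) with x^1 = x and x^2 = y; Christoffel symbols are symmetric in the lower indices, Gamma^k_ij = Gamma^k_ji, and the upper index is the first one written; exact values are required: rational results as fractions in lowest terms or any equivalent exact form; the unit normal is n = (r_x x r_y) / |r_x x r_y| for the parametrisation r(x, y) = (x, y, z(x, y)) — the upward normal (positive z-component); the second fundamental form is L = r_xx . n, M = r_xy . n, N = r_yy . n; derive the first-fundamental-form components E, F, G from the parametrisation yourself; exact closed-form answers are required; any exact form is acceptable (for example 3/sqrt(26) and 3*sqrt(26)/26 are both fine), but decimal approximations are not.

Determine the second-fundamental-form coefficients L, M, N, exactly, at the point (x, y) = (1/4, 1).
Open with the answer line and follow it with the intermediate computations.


Answer: L = 60*sqrt(1201)/1201, M = 0, N = 0

z_x = -25/24, z_y = 0, z_xx = 5/2, z_xy = 0, z_yy = 0
E = 1201/576, F = 0, G = 1; answer radicand W^2 = 1201/576
unnormalised second-form numerators: l = 5/2, m = 0, n = 0; L = l/sqrt(1201/576), and similarly M = m/sqrt(W^2), N = n/sqrt(W^2)


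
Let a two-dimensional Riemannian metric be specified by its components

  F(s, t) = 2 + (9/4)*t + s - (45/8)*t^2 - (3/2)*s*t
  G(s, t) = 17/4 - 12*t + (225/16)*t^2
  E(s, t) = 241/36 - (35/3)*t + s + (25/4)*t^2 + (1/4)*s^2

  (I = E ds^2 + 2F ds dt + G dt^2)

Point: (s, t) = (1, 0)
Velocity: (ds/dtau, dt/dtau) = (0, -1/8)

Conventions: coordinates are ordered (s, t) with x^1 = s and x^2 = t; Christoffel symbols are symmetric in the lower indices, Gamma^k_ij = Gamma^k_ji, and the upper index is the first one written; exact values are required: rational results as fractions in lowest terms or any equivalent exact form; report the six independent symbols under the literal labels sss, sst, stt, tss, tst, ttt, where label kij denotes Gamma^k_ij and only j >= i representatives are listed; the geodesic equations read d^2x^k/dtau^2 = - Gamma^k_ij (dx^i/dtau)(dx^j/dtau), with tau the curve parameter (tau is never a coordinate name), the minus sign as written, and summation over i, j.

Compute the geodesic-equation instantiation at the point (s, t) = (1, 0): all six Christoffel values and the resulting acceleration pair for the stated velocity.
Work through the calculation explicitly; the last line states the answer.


E = 143/18, F = 3, G = 17/4 at the point
E_s = 3/2, E_t = -35/3, F_s = 1, F_t = 3/4, G_s = 0, G_t = -12
EG - F^2 = 1783/72;  g^inv = (72/1783) * [[17/4, -3], [-3, 143/18]]
first-kind symbols [ij,l] = (1/2)(d_i g_jl + d_j g_il - d_l g_ij): [ss,s] = E_s/2 = 3/4, [ss,t] = F_s - E_t/2 = 41/6, [st,s] = E_t/2 = -35/6, [st,t] = G_s/2 = 0, [tt,s] = F_t - G_s/2 = 3/4, [tt,t] = G_t/2 = -6
Gamma^s_ij = (G*[ij,s] - F*[ij,t])/(EG - F^2), Gamma^t_ij = (E*[ij,t] - F*[ij,s])/(EG - F^2)
Gamma_sss = -2493/3566, Gamma_sst = -1785/1783, Gamma_stt = 3051/3566, Gamma_tss = 11240/5349, Gamma_tst = 1260/1783, Gamma_ttt = -3594/1783
d^2s/dtau^2 = -(Gamma_sss*(0)^2 + 2*Gamma_sst*(0)*(-1/8) + Gamma_stt*(-1/8)^2) = -3051/228224
d^2t/dtau^2 = -(Gamma_tss*(0)^2 + 2*Gamma_tst*(0)*(-1/8) + Gamma_ttt*(-1/8)^2) = 1797/57056

Answer: Gamma_sss = -2493/3566, Gamma_sst = -1785/1783, Gamma_stt = 3051/3566, Gamma_tss = 11240/5349, Gamma_tst = 1260/1783, Gamma_ttt = -3594/1783; accelerations (d^2s/dtau^2, d^2t/dtau^2) = (-3051/228224, 1797/57056)


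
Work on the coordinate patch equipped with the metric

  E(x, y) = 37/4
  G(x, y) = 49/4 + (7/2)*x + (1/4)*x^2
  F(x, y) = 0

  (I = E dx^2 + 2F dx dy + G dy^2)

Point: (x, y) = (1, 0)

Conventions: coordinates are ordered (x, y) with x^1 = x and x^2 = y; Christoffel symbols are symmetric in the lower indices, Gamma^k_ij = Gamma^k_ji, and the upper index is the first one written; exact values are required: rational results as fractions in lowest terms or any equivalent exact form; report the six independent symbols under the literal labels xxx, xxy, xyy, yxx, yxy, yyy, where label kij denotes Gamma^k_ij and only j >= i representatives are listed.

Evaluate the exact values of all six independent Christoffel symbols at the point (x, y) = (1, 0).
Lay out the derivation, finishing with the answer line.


E = 37/4, F = 0, G = 16 at the point
E_x = 0, E_y = 0, F_x = 0, F_y = 0, G_x = 4, G_y = 0
EG - F^2 = 148;  g^inv = (1/148) * [[16, 0], [0, 37/4]]
first-kind symbols [ij,l] = (1/2)(d_i g_jl + d_j g_il - d_l g_ij): [xx,x] = E_x/2 = 0, [xx,y] = F_x - E_y/2 = 0, [xy,x] = E_y/2 = 0, [xy,y] = G_x/2 = 2, [yy,x] = F_y - G_x/2 = -2, [yy,y] = G_y/2 = 0
Gamma^x_ij = (G*[ij,x] - F*[ij,y])/(EG - F^2), Gamma^y_ij = (E*[ij,y] - F*[ij,x])/(EG - F^2)

Answer: Gamma_xxx = 0, Gamma_xxy = 0, Gamma_xyy = -8/37, Gamma_yxx = 0, Gamma_yxy = 1/8, Gamma_yyy = 0


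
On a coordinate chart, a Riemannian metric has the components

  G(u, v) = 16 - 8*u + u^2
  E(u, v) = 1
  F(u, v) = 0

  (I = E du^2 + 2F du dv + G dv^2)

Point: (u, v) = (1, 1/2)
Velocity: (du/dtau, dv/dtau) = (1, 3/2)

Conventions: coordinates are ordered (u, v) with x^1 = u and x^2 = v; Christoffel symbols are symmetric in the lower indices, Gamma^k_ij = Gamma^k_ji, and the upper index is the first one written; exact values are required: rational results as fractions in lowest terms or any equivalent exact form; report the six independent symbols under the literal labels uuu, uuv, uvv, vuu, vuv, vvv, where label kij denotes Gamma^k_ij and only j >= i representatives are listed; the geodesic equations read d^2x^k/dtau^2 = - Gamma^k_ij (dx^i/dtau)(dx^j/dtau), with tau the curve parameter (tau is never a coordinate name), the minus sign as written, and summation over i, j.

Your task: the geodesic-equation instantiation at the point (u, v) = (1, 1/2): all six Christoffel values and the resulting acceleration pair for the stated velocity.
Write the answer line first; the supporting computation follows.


Answer: Gamma_uuu = 0, Gamma_uuv = 0, Gamma_uvv = 3, Gamma_vuu = 0, Gamma_vuv = -1/3, Gamma_vvv = 0; accelerations (d^2u/dtau^2, d^2v/dtau^2) = (-27/4, 1)

E = 1, F = 0, G = 9 at the point
E_u = 0, E_v = 0, F_u = 0, F_v = 0, G_u = -6, G_v = 0
EG - F^2 = 9;  g^inv = (1/9) * [[9, 0], [0, 1]]
first-kind symbols [ij,l] = (1/2)(d_i g_jl + d_j g_il - d_l g_ij): [uu,u] = E_u/2 = 0, [uu,v] = F_u - E_v/2 = 0, [uv,u] = E_v/2 = 0, [uv,v] = G_u/2 = -3, [vv,u] = F_v - G_u/2 = 3, [vv,v] = G_v/2 = 0
Gamma^u_ij = (G*[ij,u] - F*[ij,v])/(EG - F^2), Gamma^v_ij = (E*[ij,v] - F*[ij,u])/(EG - F^2)
Gamma_uuu = 0, Gamma_uuv = 0, Gamma_uvv = 3, Gamma_vuu = 0, Gamma_vuv = -1/3, Gamma_vvv = 0
d^2u/dtau^2 = -(Gamma_uuu*(1)^2 + 2*Gamma_uuv*(1)*(3/2) + Gamma_uvv*(3/2)^2) = -27/4
d^2v/dtau^2 = -(Gamma_vuu*(1)^2 + 2*Gamma_vuv*(1)*(3/2) + Gamma_vvv*(3/2)^2) = 1


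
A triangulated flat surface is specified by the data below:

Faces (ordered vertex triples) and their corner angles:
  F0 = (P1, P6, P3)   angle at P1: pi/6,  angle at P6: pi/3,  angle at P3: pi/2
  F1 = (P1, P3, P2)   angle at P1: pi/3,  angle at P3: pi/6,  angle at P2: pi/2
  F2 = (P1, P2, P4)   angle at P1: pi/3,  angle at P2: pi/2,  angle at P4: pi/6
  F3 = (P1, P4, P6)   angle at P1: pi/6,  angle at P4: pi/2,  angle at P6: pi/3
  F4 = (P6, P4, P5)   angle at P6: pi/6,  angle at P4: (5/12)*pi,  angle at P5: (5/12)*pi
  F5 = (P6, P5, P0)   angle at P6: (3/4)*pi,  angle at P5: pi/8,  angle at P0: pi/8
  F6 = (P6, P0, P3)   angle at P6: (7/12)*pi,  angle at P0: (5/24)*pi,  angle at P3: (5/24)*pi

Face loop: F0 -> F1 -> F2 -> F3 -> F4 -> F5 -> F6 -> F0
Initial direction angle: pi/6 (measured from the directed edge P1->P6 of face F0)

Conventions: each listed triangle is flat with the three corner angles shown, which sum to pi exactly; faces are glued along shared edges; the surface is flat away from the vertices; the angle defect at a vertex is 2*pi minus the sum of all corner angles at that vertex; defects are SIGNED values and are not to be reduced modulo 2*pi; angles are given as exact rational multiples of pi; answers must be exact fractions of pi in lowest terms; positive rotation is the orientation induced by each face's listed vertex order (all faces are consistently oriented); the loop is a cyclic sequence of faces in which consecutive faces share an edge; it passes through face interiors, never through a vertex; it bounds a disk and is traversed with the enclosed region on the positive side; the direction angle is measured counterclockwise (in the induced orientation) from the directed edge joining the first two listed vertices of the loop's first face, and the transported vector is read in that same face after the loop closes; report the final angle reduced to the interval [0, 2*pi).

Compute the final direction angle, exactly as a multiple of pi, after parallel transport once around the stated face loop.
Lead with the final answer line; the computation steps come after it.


Answer: final direction angle = pi

enclosed vertex P1: corner angles sum to pi, defect = 2*pi - pi = pi
enclosed vertex P6: corner angles sum to (13/6)*pi, defect = 2*pi - (13/6)*pi = -pi/6
holonomy = initial angle + sum of enclosed defects (mod 2*pi), positive in the induced orientation
final angle = pi/6 + (5/6)*pi = pi (mod 2*pi)


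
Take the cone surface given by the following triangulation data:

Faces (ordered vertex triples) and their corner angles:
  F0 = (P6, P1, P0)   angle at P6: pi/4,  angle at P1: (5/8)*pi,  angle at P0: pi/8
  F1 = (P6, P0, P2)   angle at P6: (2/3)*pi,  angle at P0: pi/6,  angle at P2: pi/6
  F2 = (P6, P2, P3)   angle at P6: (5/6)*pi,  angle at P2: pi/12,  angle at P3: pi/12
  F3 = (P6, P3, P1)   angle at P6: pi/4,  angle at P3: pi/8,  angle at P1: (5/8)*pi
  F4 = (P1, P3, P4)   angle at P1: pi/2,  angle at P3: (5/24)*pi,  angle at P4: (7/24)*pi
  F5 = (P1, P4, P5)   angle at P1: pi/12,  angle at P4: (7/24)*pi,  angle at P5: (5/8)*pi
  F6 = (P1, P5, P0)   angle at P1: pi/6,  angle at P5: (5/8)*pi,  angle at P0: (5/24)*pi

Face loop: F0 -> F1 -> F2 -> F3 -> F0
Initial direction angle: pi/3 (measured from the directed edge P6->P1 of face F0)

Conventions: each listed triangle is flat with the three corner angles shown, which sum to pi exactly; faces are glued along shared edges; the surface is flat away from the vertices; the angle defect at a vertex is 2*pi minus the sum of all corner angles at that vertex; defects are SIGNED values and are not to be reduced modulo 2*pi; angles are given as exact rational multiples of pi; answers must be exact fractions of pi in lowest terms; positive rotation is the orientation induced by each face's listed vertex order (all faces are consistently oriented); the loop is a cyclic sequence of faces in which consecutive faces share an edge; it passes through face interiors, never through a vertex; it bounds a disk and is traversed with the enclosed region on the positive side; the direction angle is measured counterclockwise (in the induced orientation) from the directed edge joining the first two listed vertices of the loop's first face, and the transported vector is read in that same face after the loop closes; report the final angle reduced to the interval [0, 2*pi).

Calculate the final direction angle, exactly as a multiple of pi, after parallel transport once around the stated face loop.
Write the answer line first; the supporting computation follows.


Answer: final direction angle = pi/3

enclosed vertex P6: corner angles sum to 2*pi, defect = 2*pi - 2*pi = 0
holonomy = initial angle + sum of enclosed defects (mod 2*pi), positive in the induced orientation
final angle = pi/3 + 0 = pi/3 (mod 2*pi)


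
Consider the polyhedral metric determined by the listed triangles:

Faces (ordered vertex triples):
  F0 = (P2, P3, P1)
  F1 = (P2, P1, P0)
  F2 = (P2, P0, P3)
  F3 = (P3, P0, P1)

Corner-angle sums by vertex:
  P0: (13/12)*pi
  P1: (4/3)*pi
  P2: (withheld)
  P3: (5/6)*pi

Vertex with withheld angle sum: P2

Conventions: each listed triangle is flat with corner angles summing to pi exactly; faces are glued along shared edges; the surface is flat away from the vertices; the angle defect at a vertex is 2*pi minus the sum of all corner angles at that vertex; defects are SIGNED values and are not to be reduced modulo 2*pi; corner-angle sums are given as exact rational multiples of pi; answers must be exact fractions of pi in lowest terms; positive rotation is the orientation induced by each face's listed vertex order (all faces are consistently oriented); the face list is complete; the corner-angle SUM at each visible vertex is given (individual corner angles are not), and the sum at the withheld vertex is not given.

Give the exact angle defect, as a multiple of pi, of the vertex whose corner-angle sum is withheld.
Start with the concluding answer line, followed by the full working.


Answer: defect(P2) = (5/4)*pi

V = 4, E = 6, F = 4; chi = V - E + F = 2
Gauss-Bonnet: total defect = 2*pi*chi = 4*pi; visible defects sum to (11/4)*pi


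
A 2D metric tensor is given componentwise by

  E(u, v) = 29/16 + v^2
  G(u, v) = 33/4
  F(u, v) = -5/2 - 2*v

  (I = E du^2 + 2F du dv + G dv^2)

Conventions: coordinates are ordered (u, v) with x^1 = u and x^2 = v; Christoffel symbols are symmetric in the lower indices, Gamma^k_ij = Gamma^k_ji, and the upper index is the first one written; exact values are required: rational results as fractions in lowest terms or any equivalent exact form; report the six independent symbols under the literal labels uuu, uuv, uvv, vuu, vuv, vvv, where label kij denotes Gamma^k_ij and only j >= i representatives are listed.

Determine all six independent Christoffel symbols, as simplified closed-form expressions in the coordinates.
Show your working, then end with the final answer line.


E = 29/16 + v^2; F = -5/2 - 2*v; G = 33/4
Gamma^k_ij = (1/2) g^{kl} (d_i g_jl + d_j g_il - d_l g_ij), with g^inv = (1/(EG-F^2)) [[G, -F], [-F, E]]
first partials: E_u = 0, E_v = 2*v, F_u = 0, F_v = -2, G_u = 0, G_v = 0
D = EG - F^2 = 557/64 - 10*v + (17/4)*v^2
expanded: Gamma^u_uu = (G E_u - 2F F_u + F E_v)/(2D), Gamma^u_uv = (G E_v - F G_u)/(2D), Gamma^u_vv = (2G F_v - G G_u - F G_v)/(2D), Gamma^v_uu = (2E F_u - E E_v - F E_u)/(2D), Gamma^v_uv = (E G_u - F E_v)/(2D), Gamma^v_vv = (E G_v - 2F F_v + F G_u)/(2D); substitute and cancel common factors

Answer: Gamma_uuu = (-128*v^2 - 160*v)/(272*v^2 - 640*v + 557), Gamma_uuv = 528*v/(272*v^2 - 640*v + 557), Gamma_uvv = -1056/(272*v^2 - 640*v + 557), Gamma_vuu = (-64*v^3 - 116*v)/(272*v^2 - 640*v + 557), Gamma_vuv = (128*v^2 + 160*v)/(272*v^2 - 640*v + 557), Gamma_vvv = (-256*v - 320)/(272*v^2 - 640*v + 557)


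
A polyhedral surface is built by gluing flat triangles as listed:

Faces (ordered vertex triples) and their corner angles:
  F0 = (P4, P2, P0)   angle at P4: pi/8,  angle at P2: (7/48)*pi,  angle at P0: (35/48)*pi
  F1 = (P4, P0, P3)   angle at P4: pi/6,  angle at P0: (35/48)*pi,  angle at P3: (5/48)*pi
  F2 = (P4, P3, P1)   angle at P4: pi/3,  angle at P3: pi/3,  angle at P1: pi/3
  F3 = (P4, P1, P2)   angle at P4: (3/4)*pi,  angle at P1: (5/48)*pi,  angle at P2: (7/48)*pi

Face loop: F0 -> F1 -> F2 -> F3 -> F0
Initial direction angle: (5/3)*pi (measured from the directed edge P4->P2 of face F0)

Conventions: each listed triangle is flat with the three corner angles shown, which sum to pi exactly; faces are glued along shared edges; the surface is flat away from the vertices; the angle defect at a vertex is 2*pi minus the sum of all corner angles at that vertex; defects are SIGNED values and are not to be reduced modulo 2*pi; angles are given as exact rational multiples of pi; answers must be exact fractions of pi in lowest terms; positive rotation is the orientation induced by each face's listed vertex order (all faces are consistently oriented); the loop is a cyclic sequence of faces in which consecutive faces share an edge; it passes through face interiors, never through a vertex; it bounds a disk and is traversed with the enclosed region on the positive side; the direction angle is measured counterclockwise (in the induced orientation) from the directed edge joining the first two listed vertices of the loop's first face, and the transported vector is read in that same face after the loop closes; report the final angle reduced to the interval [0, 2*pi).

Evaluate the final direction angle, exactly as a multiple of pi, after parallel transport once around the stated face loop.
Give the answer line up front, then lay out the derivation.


Answer: final direction angle = (7/24)*pi

enclosed vertex P4: corner angles sum to (11/8)*pi, defect = 2*pi - (11/8)*pi = (5/8)*pi
adding the enclosed defects to the starting angle (mod 2*pi, induced orientation) gives the holonomy
final angle = (5/3)*pi + (5/8)*pi = (7/24)*pi (mod 2*pi)


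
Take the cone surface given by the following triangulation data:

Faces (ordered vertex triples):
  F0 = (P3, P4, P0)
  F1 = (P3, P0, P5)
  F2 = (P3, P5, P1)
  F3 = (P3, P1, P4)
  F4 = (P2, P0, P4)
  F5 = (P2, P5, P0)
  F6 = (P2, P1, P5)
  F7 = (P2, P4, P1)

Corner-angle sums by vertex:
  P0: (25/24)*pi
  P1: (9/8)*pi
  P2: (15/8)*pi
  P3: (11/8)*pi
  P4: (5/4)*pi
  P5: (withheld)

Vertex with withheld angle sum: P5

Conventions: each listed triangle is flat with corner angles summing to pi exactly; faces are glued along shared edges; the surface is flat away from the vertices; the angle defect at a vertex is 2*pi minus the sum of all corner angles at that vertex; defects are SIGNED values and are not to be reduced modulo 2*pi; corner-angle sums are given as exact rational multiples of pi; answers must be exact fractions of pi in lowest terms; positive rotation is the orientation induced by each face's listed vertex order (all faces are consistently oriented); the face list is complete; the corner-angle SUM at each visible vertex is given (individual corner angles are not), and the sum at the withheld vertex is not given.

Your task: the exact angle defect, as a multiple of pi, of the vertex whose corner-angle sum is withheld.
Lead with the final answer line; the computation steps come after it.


Answer: defect(P5) = (2/3)*pi

V = 6, E = 12, F = 8; chi = V - E + F = 2
Gauss-Bonnet: total defect = 2*pi*chi = 4*pi; visible defects sum to (10/3)*pi


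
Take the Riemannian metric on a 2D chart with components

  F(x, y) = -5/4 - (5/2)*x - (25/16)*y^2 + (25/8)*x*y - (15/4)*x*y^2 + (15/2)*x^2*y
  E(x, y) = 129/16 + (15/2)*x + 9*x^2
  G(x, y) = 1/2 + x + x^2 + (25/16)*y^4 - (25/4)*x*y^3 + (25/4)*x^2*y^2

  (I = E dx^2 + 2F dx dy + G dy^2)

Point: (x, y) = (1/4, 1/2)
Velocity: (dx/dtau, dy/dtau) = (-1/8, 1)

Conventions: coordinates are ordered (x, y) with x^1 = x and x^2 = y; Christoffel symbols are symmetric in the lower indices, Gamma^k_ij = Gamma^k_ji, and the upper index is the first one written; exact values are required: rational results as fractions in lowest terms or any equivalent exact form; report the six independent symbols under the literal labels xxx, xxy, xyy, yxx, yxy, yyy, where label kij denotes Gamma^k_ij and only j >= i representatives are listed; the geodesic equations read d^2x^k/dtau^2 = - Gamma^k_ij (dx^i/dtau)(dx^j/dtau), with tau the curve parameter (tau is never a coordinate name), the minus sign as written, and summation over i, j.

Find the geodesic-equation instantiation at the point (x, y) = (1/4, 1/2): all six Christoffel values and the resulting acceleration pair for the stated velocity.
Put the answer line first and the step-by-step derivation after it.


Answer: Gamma_xxx = 104/107, Gamma_xxy = 30/107, Gamma_xyy = -104/321, Gamma_yxx = 240/107, Gamma_yxy = 168/107, Gamma_yyy = -80/107; accelerations (d^2x/dtau^2, d^2y/dtau^2) = (973/2568, 473/428)

E = 21/2, F = -15/8, G = 13/16 at the point
E_x = 12, E_y = 0, F_x = 0, F_y = -5/4, G_x = 3/2, G_y = 0
EG - F^2 = 321/64;  g^inv = (64/321) * [[13/16, 15/8], [15/8, 21/2]]
first-kind symbols [ij,l] = (1/2)(d_i g_jl + d_j g_il - d_l g_ij): [xx,x] = E_x/2 = 6, [xx,y] = F_x - E_y/2 = 0, [xy,x] = E_y/2 = 0, [xy,y] = G_x/2 = 3/4, [yy,x] = F_y - G_x/2 = -2, [yy,y] = G_y/2 = 0
Gamma^x_ij = (G*[ij,x] - F*[ij,y])/(EG - F^2), Gamma^y_ij = (E*[ij,y] - F*[ij,x])/(EG - F^2)
Gamma_xxx = 104/107, Gamma_xxy = 30/107, Gamma_xyy = -104/321, Gamma_yxx = 240/107, Gamma_yxy = 168/107, Gamma_yyy = -80/107
d^2x/dtau^2 = -(Gamma_xxx*(-1/8)^2 + 2*Gamma_xxy*(-1/8)*(1) + Gamma_xyy*(1)^2) = 973/2568
d^2y/dtau^2 = -(Gamma_yxx*(-1/8)^2 + 2*Gamma_yxy*(-1/8)*(1) + Gamma_yyy*(1)^2) = 473/428


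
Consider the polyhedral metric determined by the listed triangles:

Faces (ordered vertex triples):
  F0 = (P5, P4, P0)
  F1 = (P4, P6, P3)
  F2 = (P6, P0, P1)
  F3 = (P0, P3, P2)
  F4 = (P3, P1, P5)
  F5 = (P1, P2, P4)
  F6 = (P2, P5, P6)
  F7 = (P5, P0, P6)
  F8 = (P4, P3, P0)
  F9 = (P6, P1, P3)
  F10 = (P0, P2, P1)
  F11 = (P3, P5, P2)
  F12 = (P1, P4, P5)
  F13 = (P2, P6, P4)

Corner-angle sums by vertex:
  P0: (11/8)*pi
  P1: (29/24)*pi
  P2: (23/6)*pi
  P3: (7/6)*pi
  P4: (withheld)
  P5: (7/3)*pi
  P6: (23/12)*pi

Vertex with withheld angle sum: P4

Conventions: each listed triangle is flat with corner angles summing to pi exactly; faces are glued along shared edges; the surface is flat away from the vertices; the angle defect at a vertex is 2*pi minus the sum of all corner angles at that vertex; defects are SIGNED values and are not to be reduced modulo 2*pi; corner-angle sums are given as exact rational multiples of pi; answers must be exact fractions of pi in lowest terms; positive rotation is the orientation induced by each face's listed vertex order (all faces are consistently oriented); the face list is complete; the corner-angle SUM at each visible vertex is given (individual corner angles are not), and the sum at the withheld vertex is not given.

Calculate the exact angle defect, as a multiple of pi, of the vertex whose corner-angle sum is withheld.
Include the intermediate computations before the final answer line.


V = 7, E = 21, F = 14; chi = V - E + F = 0
Gauss-Bonnet: total defect = 2*pi*chi = 0; visible defects sum to pi/6

Answer: defect(P4) = -pi/6


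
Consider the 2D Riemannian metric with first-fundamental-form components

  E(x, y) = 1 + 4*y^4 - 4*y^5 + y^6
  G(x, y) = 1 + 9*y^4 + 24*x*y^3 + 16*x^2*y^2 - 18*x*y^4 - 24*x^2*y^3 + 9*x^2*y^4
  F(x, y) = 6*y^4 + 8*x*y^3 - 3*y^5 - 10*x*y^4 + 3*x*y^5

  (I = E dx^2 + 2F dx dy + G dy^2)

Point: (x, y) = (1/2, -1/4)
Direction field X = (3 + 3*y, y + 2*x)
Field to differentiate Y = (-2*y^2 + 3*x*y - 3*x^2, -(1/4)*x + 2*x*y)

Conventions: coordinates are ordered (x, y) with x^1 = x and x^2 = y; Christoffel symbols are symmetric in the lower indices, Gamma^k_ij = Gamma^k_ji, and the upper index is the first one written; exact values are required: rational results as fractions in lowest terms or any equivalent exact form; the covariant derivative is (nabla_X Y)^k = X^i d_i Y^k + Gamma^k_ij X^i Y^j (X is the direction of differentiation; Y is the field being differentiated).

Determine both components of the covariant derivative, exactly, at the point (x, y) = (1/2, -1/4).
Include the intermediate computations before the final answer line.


E = 4177/4096, F = -117/2048, G = 1193/1024 at the point
E_x = 0, E_y = -171/512, F_x = -171/1024, F_y = 337/512, G_x = 247/256, G_y = -65/64
EG - F^2 = 4853/4096;  g^inv = (4096/4853) * [[1193/1024, 117/2048], [117/2048, 4177/4096]]
first-kind symbols [ij,l] = (1/2)(d_i g_jl + d_j g_il - d_l g_ij): [xx,x] = E_x/2 = 0, [xx,y] = F_x - E_y/2 = 0, [xy,x] = E_y/2 = -171/1024, [xy,y] = G_x/2 = 247/512, [yy,x] = F_y - G_x/2 = 45/256, [yy,y] = G_y/2 = -65/128
Gamma^x_ij = (G*[ij,x] - F*[ij,y])/(EG - F^2), Gamma^y_ij = (E*[ij,y] - F*[ij,x])/(EG - F^2)
Gamma_xxx = 0, Gamma_xxy = -684/4853, Gamma_xyy = 720/4853, Gamma_yxx = 0, Gamma_yxy = 1976/4853, Gamma_yyy = -2080/4853
X = (9/4, 3/4), Y = (-5/4, -3/8) at the point

Answer: (nabla_X Y)^x = -493311/77648, (nabla_X Y)^y = -119751/77648


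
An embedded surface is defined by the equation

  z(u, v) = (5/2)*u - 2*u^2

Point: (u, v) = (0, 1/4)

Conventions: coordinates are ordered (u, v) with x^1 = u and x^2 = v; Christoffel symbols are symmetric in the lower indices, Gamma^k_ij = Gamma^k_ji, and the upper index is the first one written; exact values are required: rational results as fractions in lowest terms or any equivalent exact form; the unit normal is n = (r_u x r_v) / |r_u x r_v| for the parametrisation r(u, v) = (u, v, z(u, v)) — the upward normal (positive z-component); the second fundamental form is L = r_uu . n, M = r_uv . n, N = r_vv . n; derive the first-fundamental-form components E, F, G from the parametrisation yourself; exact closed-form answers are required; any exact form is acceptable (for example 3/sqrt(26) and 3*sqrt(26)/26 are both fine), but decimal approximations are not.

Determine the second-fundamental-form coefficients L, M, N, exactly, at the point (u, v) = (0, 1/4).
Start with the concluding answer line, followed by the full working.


Answer: L = -8*sqrt(29)/29, M = 0, N = 0

z_u = 5/2, z_v = 0, z_uu = -4, z_uv = 0, z_vv = 0
E = 29/4, F = 0, G = 1; answer radicand W^2 = 29/4
unnormalised second-form numerators: l = -4, m = 0, n = 0; L = l/sqrt(29/4), and similarly M = m/sqrt(W^2), N = n/sqrt(W^2)


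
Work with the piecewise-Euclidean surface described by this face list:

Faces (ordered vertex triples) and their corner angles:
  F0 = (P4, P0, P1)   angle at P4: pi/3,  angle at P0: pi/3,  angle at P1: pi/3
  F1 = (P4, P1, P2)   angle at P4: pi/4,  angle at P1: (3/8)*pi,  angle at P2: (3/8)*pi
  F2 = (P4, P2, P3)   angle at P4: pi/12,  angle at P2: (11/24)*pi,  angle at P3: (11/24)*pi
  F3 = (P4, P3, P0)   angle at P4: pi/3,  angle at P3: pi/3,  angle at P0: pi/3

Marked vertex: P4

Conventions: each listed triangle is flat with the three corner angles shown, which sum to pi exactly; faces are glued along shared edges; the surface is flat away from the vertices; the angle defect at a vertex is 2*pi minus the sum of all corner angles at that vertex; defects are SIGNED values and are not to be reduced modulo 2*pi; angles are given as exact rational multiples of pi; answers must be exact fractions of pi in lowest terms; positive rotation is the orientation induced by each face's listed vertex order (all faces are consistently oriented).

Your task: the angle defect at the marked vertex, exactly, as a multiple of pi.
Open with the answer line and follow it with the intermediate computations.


Answer: defect(P4) = pi

Sum of corner angles at P4: pi
defect = 2*pi - pi


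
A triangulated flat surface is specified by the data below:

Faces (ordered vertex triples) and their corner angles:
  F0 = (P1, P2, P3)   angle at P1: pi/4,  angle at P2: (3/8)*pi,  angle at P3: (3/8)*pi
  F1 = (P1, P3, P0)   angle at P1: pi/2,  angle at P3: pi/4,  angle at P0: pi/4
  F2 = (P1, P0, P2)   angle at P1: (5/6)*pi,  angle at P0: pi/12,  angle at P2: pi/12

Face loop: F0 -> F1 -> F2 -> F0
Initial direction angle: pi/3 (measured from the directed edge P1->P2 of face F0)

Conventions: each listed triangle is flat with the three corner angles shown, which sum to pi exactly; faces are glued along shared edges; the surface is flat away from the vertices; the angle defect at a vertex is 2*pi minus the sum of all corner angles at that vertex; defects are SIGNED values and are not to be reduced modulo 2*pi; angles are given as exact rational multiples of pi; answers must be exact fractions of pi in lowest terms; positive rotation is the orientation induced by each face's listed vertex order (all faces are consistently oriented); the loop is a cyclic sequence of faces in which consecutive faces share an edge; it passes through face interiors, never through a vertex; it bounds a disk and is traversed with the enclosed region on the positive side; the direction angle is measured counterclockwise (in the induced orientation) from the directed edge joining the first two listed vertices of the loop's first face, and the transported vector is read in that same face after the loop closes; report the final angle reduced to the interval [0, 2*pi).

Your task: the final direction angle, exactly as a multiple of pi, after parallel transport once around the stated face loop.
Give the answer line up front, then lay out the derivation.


Answer: final direction angle = (3/4)*pi

enclosed vertex P1: corner angles sum to (19/12)*pi, defect = 2*pi - (19/12)*pi = (5/12)*pi
holonomy = initial angle + sum of enclosed defects (mod 2*pi), positive in the induced orientation
final angle = pi/3 + (5/12)*pi = (3/4)*pi (mod 2*pi)
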